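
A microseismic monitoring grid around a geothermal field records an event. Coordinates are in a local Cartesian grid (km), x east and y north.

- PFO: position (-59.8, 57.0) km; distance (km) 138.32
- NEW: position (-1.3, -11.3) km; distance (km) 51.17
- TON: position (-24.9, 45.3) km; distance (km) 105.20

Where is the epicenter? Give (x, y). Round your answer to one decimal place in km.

44.8 km east, -33.5 km north

Circle about each station: (x + 59.8)² + (y − 57.0)² = 138.32²; (x + 1.3)² + (y + 11.3)² = 51.17²; (x + 24.9)² + (y − 45.3)² = 105.20².
Subtracting the PFO equation from the NEW and TON equations removes the quadratic terms:
117.0 x − 136.6 y = 9818.39
69.8 x − 23.4 y = 3912.44
Solving the 2×2 system: x ≈ 44.8, y ≈ -33.5 km.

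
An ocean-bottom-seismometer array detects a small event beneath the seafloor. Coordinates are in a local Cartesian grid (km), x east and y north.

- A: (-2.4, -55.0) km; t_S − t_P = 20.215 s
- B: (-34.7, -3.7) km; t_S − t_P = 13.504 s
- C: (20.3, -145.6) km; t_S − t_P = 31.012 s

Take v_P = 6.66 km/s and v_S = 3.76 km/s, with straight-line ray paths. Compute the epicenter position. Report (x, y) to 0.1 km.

x ≈ -57.3 km, y ≈ 110.7 km

Distance from S−P lag: d = Δt · v_P v_S / (v_P − v_S) = Δt · (6.66·3.76)/(6.66−3.76) ≈ 8.6350·Δt.
So d_A = 174.56, d_B = 116.61, d_C = 267.79 km.
Circle about each station: (x + 2.4)² + (y + 55.0)² = 174.56²; (x + 34.7)² + (y + 3.7)² = 116.61²; (x − 20.3)² + (y + 145.6)² = 267.79².
Subtracting the A equation from the B and C equations removes the quadratic terms:
-64.6 x + 102.6 y = 15060.32
45.4 x − 181.2 y = -22659.60
Solving the 2×2 system: x ≈ -57.3, y ≈ 110.7 km.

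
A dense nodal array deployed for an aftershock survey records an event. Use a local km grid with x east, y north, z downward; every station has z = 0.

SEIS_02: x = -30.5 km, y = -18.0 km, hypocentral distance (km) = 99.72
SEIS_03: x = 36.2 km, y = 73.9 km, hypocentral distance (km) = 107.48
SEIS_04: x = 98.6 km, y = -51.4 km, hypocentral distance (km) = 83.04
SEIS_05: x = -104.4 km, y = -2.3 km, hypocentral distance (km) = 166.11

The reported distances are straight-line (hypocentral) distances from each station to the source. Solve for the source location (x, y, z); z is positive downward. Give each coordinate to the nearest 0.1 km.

Each station gives a sphere (x−x_i)² + (y−y_i)² + z² = d_i² (stations at z=0).
Subtracting the SEIS_02 sphere from SEIS_03 and SEIS_04: z² cancels, leaving linear equations in x and y:
133.4 x + 183.8 y = 3909.53
258.2 x − 66.8 y = 14158.11
Solving: x ≈ 50.798, y ≈ -15.598 km (keep extra digits for the depth step; rounded: 50.8, -15.6).
Then from the SEIS_02 sphere: z² = 99.72² − (x + 30.5)² − (y + 18.0)² with x = 50.798, y = -15.598, so z ≈ 57.697 ≈ 57.7 km.
Check against SEIS_05 (with the unrounded solution): distance 166.11 ≈ 166.11 km. ✓

x ≈ 50.8 km, y ≈ -15.6 km, depth ≈ 57.7 km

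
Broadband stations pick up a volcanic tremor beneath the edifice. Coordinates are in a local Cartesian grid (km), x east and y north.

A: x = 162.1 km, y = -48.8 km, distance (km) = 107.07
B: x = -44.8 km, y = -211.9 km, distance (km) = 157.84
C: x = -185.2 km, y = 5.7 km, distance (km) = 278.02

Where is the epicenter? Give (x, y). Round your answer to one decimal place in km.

x ≈ 70.3 km, y ≈ -103.9 km

Circle about each station: (x − 162.1)² + (y + 48.8)² = 107.07²; (x + 44.8)² + (y + 211.9)² = 157.84²; (x + 185.2)² + (y − 5.7)² = 278.02².
Subtracting the A equation from the B and C equations removes the quadratic terms:
-413.8 x − 326.2 y = 4801.32
-694.6 x + 109.0 y = -60157.46
Solving the 2×2 system: x ≈ 70.3, y ≈ -103.9 km.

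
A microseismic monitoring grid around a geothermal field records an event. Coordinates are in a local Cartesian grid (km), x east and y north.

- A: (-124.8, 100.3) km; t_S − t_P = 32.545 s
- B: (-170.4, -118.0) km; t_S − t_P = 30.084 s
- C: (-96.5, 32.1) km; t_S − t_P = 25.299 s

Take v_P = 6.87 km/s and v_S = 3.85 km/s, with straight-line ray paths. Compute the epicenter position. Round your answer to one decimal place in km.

x ≈ 91.1 km, y ≈ -85.8 km

Distance from S−P lag: d = Δt · v_P v_S / (v_P − v_S) = Δt · (6.87·3.85)/(6.87−3.85) ≈ 8.7581·Δt.
So d_A = 285.03, d_B = 263.48, d_C = 221.57 km.
Circle about each station: (x + 124.8)² + (y − 100.3)² = 285.03²; (x + 170.4)² + (y + 118.0)² = 263.48²; (x + 96.5)² + (y − 32.1)² = 221.57².
Subtracting the A equation from the B and C equations removes the quadratic terms:
-91.2 x − 436.6 y = 29145.42
56.6 x − 136.4 y = 16856.37
Solving the 2×2 system: x ≈ 91.1, y ≈ -85.8 km.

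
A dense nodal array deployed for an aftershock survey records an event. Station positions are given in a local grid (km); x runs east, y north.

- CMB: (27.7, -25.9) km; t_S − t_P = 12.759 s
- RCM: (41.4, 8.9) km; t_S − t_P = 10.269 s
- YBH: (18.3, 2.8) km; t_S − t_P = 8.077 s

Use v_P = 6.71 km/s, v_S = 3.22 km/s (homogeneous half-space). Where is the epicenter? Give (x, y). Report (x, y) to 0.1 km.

-13.0 km east, 41.8 km north

Distance from S−P lag: d = Δt · v_P v_S / (v_P − v_S) = Δt · (6.71·3.22)/(6.71−3.22) ≈ 6.1909·Δt.
So d_CMB = 78.99, d_RCM = 63.57, d_YBH = 50.00 km.
Circle about each station: (x − 27.7)² + (y + 25.9)² = 78.99²; (x − 41.4)² + (y − 8.9)² = 63.57²; (x − 18.3)² + (y − 2.8)² = 50.00².
Subtracting the CMB equation from the RCM and YBH equations removes the quadratic terms:
27.4 x + 69.6 y = 2553.35
-18.8 x + 57.4 y = 2644.05
Solving the 2×2 system: x ≈ -13.0, y ≈ 41.8 km.
Check against CMB (with the unrounded x, y): √((x − 27.7)²+(y + 25.9)²) = 79.00 ≈ 78.99 km. ✓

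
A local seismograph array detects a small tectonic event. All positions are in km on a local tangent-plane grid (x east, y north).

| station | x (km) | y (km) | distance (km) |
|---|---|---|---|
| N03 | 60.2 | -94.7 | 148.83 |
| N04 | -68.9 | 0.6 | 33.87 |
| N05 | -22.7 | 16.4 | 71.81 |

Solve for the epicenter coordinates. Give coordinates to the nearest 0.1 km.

x ≈ -75.1 km, y ≈ -32.7 km

Circle about each station: (x − 60.2)² + (y + 94.7)² = 148.83²; (x + 68.9)² + (y − 0.6)² = 33.87²; (x + 22.7)² + (y − 16.4)² = 71.81².
Subtracting the N03 equation from the N04 and N05 equations removes the quadratic terms:
-258.2 x + 190.6 y = 13158.63
-165.8 x + 222.2 y = 5185.81
Solving the 2×2 system: x ≈ -75.1, y ≈ -32.7 km.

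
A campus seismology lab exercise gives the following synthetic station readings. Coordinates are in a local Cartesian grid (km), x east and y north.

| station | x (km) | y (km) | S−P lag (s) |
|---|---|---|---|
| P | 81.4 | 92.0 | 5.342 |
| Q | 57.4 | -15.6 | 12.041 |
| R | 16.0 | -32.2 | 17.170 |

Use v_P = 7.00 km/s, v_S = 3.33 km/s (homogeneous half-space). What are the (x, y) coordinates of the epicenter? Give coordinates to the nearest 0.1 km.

x ≈ 76.7 km, y ≈ 58.4 km

Distance from S−P lag: d = Δt · v_P v_S / (v_P − v_S) = Δt · (7.00·3.33)/(7.00−3.33) ≈ 6.3515·Δt.
So d_P = 33.93, d_Q = 76.48, d_R = 109.06 km.
Circle about each station: (x − 81.4)² + (y − 92.0)² = 33.93²; (x − 57.4)² + (y + 15.6)² = 76.48²; (x − 16.0)² + (y + 32.2)² = 109.06².
Subtracting the P equation from the Q and R equations removes the quadratic terms:
-48.0 x − 215.2 y = -16249.79
-130.8 x − 248.4 y = -24539.96
Solving the 2×2 system: x ≈ 76.7, y ≈ 58.4 km.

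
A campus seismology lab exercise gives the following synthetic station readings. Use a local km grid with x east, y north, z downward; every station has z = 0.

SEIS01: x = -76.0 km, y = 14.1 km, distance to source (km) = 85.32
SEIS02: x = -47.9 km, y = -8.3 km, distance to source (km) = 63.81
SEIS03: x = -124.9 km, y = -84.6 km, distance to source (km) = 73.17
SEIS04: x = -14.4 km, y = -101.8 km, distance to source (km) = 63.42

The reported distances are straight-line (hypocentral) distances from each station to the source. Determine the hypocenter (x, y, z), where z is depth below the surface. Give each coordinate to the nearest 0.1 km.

Each station gives a sphere (x−x_i)² + (y−y_i)² + z² = d_i² (stations at z=0).
Subtracting the SEIS01 sphere from SEIS02 and SEIS03: z² cancels, leaving linear equations in x and y:
56.2 x − 44.8 y = -403.72
-97.8 x − 197.4 y = 18708.01
Solving: x ≈ -59.308, y ≈ -65.388 km (keep extra digits for the depth step; rounded: -59.3, -65.4).
Then from the SEIS01 sphere: z² = 85.32² − (x + 76.0)² − (y − 14.1)² with x = -59.308, y = -65.388, so z ≈ 26.125 ≈ 26.1 km.
Check against SEIS04 (with the unrounded solution): distance 63.44 ≈ 63.42 km. ✓

x ≈ -59.3 km, y ≈ -65.4 km, depth ≈ 26.1 km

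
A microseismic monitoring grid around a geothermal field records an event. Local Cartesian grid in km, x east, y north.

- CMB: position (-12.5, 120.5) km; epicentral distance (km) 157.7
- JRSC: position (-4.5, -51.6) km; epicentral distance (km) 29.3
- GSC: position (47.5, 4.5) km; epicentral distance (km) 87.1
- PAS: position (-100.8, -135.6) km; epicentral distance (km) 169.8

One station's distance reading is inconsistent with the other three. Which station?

PAS

Solve using three stations at a time. Using CMB, JRSC, GSC (subtract circle equations pairwise → linear system) gives (x, y) ≈ (-29.5, -36.3).
Distances from that point to each station vs reported:
  CMB: calculated 157.7 vs reported 157.7 → residual 0.0 km
  JRSC: calculated 29.3 vs reported 29.3 → residual 0.0 km
  GSC: calculated 87.1 vs reported 87.1 → residual 0.0 km
  PAS: calculated 122.3 vs reported 169.8 → residual 47.5 km
CMB, JRSC, GSC are mutually consistent (residuals ≈ 0); PAS is off by 47.5 km.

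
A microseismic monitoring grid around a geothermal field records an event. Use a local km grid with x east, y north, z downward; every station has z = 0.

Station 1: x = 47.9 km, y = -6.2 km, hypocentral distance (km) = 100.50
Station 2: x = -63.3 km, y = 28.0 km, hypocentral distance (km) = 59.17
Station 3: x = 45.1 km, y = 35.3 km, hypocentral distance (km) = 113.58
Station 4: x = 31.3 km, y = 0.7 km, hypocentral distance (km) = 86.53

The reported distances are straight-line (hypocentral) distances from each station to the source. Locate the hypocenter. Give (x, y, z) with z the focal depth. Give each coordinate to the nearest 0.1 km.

Each station gives a sphere (x−x_i)² + (y−y_i)² + z² = d_i² (stations at z=0).
Subtracting the Station 1 sphere from Station 2 and Station 3: z² cancels, leaving linear equations in x and y:
-222.4 x + 68.4 y = 9057.20
-5.6 x + 83.0 y = -1852.92
Solving: x ≈ -48.599, y ≈ -25.603 km (keep extra digits for the depth step; rounded: -48.6, -25.6).
Then from the Station 1 sphere: z² = 100.50² − (x − 47.9)² − (y + 6.2)² with x = -48.599, y = -25.603, so z ≈ 20.291 ≈ 20.3 km.

(-48.6, -25.6, 20.3)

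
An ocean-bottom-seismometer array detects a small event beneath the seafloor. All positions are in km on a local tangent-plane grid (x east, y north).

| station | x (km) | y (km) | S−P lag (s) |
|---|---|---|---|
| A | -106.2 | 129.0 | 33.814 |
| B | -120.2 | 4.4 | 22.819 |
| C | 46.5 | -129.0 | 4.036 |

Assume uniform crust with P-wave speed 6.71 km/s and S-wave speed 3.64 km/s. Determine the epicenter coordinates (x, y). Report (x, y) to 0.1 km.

23.3 km east, -106.8 km north

Distance from S−P lag: d = Δt · v_P v_S / (v_P − v_S) = Δt · (6.71·3.64)/(6.71−3.64) ≈ 7.9558·Δt.
So d_A = 269.02, d_B = 181.54, d_C = 32.11 km.
Circle about each station: (x + 106.2)² + (y − 129.0)² = 269.02²; (x + 120.2)² + (y − 4.4)² = 181.54²; (x − 46.5)² + (y + 129.0)² = 32.11².
Subtracting pairs of circle equations eliminates x²+y² and gives linear equations (the radical axes):
-28.0 x − 249.2 y = 25962.95
305.4 x − 516.0 y = 62224.52
Solving the 2×2 system: x ≈ 23.3, y ≈ -106.8 km.
Check against A (with the unrounded x, y): √((x + 106.2)²+(y − 129.0)²) = 269.02 ≈ 269.02 km. ✓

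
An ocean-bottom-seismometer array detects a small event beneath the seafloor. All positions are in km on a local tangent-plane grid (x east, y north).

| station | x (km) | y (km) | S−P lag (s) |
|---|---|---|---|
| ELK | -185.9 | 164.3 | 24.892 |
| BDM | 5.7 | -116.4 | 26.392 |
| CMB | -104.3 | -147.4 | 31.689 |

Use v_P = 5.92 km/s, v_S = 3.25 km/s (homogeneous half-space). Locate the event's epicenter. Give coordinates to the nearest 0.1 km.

x ≈ -33.5 km, y ≈ 69.7 km

Distance from S−P lag: d = Δt · v_P v_S / (v_P − v_S) = Δt · (5.92·3.25)/(5.92−3.25) ≈ 7.2060·Δt.
So d_ELK = 179.37, d_BDM = 190.18, d_CMB = 228.35 km.
Circle about each station: (x + 185.9)² + (y − 164.3)² = 179.37²; (x − 5.7)² + (y + 116.4)² = 190.18²; (x + 104.3)² + (y + 147.4)² = 228.35².
Subtracting pairs of circle equations eliminates x²+y² and gives linear equations (the radical axes):
383.2 x − 561.4 y = -51966.69
163.2 x − 623.4 y = -48918.18
Solving the 2×2 system: x ≈ -33.5, y ≈ 69.7 km.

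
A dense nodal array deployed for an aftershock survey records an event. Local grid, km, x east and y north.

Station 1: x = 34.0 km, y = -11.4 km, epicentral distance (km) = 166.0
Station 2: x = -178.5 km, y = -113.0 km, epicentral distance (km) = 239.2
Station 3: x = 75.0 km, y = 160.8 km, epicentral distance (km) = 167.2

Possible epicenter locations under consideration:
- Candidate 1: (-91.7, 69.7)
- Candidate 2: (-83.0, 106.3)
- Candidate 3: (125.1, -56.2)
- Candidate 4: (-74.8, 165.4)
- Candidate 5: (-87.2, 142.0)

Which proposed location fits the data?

Candidate 2

For each candidate, compare |candidate − station| to the reported distance:
Candidate 1: residuals Station 1 16.4, Station 2 36.9, Station 3 22.8 → max 36.9 km
Candidate 2: residuals Station 1 0.0, Station 2 0.0, Station 3 0.1 → max 0.1 km
Candidate 3: residuals Station 1 64.5, Station 2 69.7, Station 3 55.5 → max 69.7 km
Candidate 4: residuals Station 1 41.6, Station 2 57.9, Station 3 17.3 → max 57.9 km
Candidate 5: residuals Station 1 29.5, Station 2 31.7, Station 3 3.9 → max 31.7 km
Only Candidate 2 has all residuals ≈ 0.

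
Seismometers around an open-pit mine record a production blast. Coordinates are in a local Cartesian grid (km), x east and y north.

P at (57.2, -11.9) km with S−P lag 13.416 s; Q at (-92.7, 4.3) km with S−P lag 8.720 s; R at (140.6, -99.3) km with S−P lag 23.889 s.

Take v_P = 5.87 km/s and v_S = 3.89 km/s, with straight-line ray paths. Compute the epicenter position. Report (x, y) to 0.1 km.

Distance from S−P lag: d = Δt · v_P v_S / (v_P − v_S) = Δt · (5.87·3.89)/(5.87−3.89) ≈ 11.5325·Δt.
So d_P = 154.72, d_Q = 100.56, d_R = 275.50 km.
Circle about each station: (x − 57.2)² + (y + 11.9)² = 154.72²; (x + 92.7)² + (y − 4.3)² = 100.56²; (x − 140.6)² + (y + 99.3)² = 275.50².
Subtracting pairs of circle equations eliminates x²+y² and gives linear equations (the radical axes):
-299.8 x + 32.4 y = 19024.29
166.8 x − 174.8 y = -25746.57
Solving the 2×2 system: x ≈ -53.0, y ≈ 96.7 km.
Check against P (with the unrounded x, y): √((x − 57.2)²+(y + 11.9)²) = 154.73 ≈ 154.72 km. ✓

x ≈ -53.0 km, y ≈ 96.7 km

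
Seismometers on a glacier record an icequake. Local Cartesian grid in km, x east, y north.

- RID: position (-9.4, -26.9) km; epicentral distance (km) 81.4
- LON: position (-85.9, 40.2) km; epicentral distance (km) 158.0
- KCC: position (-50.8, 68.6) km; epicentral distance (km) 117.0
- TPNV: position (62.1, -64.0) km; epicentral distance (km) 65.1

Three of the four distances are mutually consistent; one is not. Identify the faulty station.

KCC

Solve using three stations at a time. Using RID, LON, TPNV (subtract circle equations pairwise → linear system) gives (x, y) ≈ (67.0, 0.7).
Distances from that point to each station vs reported:
  RID: calculated 81.2 vs reported 81.4 → residual 0.2 km
  LON: calculated 157.9 vs reported 158.0 → residual 0.1 km
  KCC: calculated 136.0 vs reported 117.0 → residual 19.0 km
  TPNV: calculated 64.9 vs reported 65.1 → residual 0.2 km
RID, LON, TPNV are mutually consistent (residuals ≈ 0); KCC is off by 19.0 km.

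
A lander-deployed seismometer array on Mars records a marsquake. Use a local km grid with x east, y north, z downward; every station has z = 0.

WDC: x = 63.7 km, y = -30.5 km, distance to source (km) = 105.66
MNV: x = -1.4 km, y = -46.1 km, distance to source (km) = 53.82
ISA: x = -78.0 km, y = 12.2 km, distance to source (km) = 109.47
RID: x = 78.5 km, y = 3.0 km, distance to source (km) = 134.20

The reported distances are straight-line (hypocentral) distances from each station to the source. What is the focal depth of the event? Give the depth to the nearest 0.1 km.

Each station gives a sphere (x−x_i)² + (y−y_i)² + z² = d_i² (stations at z=0).
Subtracting the WDC sphere from MNV and ISA: z² cancels, leaving linear equations in x and y:
-130.2 x − 31.2 y = 5406.67
-283.4 x + 85.4 y = 425.25
Solving: x ≈ -23.796, y ≈ -73.988 km (keep extra digits for the depth step; rounded: -23.8, -74.0).
Then from the WDC sphere: z² = 105.66² − (x − 63.7)² − (y + 30.5)² with x = -23.796, y = -73.988, so z ≈ 40.215 ≈ 40.2 km.
Check against RID (with the unrounded solution): distance 134.20 ≈ 134.20 km. ✓

depth ≈ 40.2 km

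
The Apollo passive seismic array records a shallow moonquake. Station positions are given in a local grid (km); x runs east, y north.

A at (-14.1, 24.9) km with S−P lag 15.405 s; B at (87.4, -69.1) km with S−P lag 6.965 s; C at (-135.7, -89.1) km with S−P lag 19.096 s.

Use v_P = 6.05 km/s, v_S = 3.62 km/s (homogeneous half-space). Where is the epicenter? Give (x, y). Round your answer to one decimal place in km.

Distance from S−P lag: d = Δt · v_P v_S / (v_P − v_S) = Δt · (6.05·3.62)/(6.05−3.62) ≈ 9.0128·Δt.
So d_A = 138.84, d_B = 62.77, d_C = 172.11 km.
Circle about each station: (x + 14.1)² + (y − 24.9)² = 138.84²; (x − 87.4)² + (y + 69.1)² = 62.77²; (x + 135.7)² + (y + 89.1)² = 172.11².
Subtracting the A equation from the B and C equations removes the quadratic terms:
203.0 x − 188.0 y = 26931.22
-243.2 x − 228.0 y = 15189.17
Solving the 2×2 system: x ≈ 35.7, y ≈ -104.7 km.

(35.7, -104.7)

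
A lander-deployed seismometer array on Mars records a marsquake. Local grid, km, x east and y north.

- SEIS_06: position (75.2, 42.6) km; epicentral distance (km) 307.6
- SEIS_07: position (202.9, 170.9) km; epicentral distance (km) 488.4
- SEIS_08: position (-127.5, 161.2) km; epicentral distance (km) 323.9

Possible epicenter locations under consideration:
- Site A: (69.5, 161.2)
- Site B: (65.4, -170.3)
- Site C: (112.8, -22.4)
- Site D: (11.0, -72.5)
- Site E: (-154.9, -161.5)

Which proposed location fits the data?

Site E

For each candidate, compare |candidate − station| to the reported distance:
Site A: residuals SEIS_06 188.9, SEIS_07 354.6, SEIS_08 126.9 → max 354.6 km
Site B: residuals SEIS_06 94.5, SEIS_07 120.5, SEIS_08 59.6 → max 120.5 km
Site C: residuals SEIS_06 232.5, SEIS_07 275.1, SEIS_08 21.5 → max 275.1 km
Site D: residuals SEIS_06 175.8, SEIS_07 178.4, SEIS_08 52.2 → max 178.4 km
Site E: residuals SEIS_06 0.0, SEIS_07 0.0, SEIS_08 0.0 → max 0.0 km
Only Site E has all residuals ≈ 0.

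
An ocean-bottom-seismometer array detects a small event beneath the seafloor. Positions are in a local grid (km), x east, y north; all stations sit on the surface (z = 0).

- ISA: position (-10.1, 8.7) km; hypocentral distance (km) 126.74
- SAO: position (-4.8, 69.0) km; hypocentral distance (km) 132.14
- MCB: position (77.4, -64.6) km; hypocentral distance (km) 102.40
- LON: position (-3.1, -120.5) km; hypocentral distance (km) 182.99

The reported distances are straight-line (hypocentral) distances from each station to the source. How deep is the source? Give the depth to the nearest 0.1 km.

depth ≈ 55.3 km

Each station gives a sphere (x−x_i)² + (y−y_i)² + z² = d_i² (stations at z=0).
Subtracting the ISA sphere from SAO and MCB: z² cancels, leaving linear equations in x and y:
10.6 x + 120.6 y = 3208.39
175.0 x − 146.6 y = 15563.49
Solving: x ≈ 103.593, y ≈ 17.498 km (keep extra digits for the depth step; rounded: 103.6, 17.5).
Then from the ISA sphere: z² = 126.74² − (x + 10.1)² − (y − 8.7)² with x = 103.593, y = 17.498, so z ≈ 55.313 ≈ 55.3 km.
Check against LON (with the unrounded solution): distance 182.99 ≈ 182.99 km. ✓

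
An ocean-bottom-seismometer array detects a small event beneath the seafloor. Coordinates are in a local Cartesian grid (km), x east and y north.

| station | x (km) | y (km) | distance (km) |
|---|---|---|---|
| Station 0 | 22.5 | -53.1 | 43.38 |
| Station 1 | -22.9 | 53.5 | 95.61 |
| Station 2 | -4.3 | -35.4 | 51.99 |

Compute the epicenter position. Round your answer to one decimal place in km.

(43.6, -15.2)

Circle about each station: (x − 22.5)² + (y + 53.1)² = 43.38²; (x + 22.9)² + (y − 53.5)² = 95.61²; (x + 4.3)² + (y + 35.4)² = 51.99².
Subtracting the Station 0 equation from the Station 1 and Station 2 equations removes the quadratic terms:
-90.8 x + 213.2 y = -7198.65
-53.6 x + 35.4 y = -2875.35
Solving the 2×2 system: x ≈ 43.6, y ≈ -15.2 km.
Check against Station 0 (with the unrounded x, y): √((x − 22.5)²+(y + 53.1)²) = 43.39 ≈ 43.38 km. ✓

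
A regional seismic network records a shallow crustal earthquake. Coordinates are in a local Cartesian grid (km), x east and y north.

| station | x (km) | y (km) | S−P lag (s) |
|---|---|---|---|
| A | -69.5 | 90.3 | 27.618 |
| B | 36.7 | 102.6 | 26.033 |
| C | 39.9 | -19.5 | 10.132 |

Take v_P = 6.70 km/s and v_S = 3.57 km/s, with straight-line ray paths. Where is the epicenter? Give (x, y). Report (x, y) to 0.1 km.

x ≈ 29.3 km, y ≈ -96.2 km

Distance from S−P lag: d = Δt · v_P v_S / (v_P − v_S) = Δt · (6.70·3.57)/(6.70−3.57) ≈ 7.6419·Δt.
So d_A = 211.05, d_B = 198.94, d_C = 77.43 km.
Circle about each station: (x + 69.5)² + (y − 90.3)² = 211.05²; (x − 36.7)² + (y − 102.6)² = 198.94²; (x − 39.9)² + (y + 19.5)² = 77.43².
Subtracting the A equation from the B and C equations removes the quadratic terms:
212.4 x + 24.6 y = 3854.29
218.8 x − 219.6 y = 27534.62
Solving the 2×2 system: x ≈ 29.3, y ≈ -96.2 km.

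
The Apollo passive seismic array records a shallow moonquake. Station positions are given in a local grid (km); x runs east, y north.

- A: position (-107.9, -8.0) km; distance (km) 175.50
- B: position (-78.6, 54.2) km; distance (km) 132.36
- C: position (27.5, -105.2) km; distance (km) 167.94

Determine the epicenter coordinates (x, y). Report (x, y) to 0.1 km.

53.6 km east, 60.7 km north

Circle about each station: (x + 107.9)² + (y + 8.0)² = 175.50²; (x + 78.6)² + (y − 54.2)² = 132.36²; (x − 27.5)² + (y + 105.2)² = 167.94².
Subtracting pairs of circle equations eliminates x²+y² and gives linear equations (the radical axes):
58.6 x + 124.4 y = 10690.27
270.8 x − 194.4 y = 2713.29
Solving the 2×2 system: x ≈ 53.6, y ≈ 60.7 km.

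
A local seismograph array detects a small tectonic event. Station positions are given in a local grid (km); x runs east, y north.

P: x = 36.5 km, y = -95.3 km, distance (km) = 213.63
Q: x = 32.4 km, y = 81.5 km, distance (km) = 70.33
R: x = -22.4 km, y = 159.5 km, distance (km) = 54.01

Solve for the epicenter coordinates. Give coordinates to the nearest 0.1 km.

Circle about each station: (x − 36.5)² + (y + 95.3)² = 213.63²; (x − 32.4)² + (y − 81.5)² = 70.33²; (x + 22.4)² + (y − 159.5)² = 54.01².
Subtracting pairs of circle equations eliminates x²+y² and gives linear equations (the radical axes):
-8.2 x + 353.6 y = 37969.14
-117.8 x + 509.6 y = 58248.37
Solving the 2×2 system: x ≈ -33.3, y ≈ 106.6 km.
Check against P (with the unrounded x, y): √((x − 36.5)²+(y + 95.3)²) = 213.63 ≈ 213.63 km. ✓

x ≈ -33.3 km, y ≈ 106.6 km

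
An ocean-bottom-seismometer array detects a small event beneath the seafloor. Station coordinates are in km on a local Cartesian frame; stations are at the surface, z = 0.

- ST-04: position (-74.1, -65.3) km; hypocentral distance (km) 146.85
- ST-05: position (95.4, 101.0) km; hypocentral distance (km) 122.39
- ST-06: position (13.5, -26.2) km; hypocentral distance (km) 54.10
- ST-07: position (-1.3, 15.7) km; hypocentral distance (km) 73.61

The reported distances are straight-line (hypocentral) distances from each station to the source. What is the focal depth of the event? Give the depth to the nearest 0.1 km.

Each station gives a sphere (x−x_i)² + (y−y_i)² + z² = d_i² (stations at z=0).
Subtracting the ST-04 sphere from ST-05 and ST-06: z² cancels, leaving linear equations in x and y:
339.0 x + 332.6 y = 16132.87
175.2 x + 78.2 y = 9751.90
Solving: x ≈ 62.399, y ≈ -15.094 km (keep extra digits for the depth step; rounded: 62.4, -15.1).
Then from the ST-04 sphere: z² = 146.85² − (x + 74.1)² − (y + 65.3)² with x = 62.399, y = -15.094, so z ≈ 20.305 ≈ 20.3 km.

20.3 km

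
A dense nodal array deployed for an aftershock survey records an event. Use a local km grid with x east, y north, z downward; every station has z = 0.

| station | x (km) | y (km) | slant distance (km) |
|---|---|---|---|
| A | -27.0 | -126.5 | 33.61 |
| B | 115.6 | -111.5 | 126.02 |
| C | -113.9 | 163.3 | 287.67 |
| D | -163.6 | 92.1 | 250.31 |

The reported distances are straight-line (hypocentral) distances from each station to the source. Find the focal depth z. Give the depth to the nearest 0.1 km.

z ≈ 17.3 km

Each station gives a sphere (x−x_i)² + (y−y_i)² + z² = d_i² (stations at z=0).
Subtracting the A sphere from B and C: z² cancels, leaving linear equations in x and y:
285.2 x + 30.0 y = -5687.05
-173.8 x + 579.6 y = -58715.55
Solving: x ≈ -9.001, y ≈ -104.003 km (keep extra digits for the depth step; rounded: -9.0, -104.0).
Then from the A sphere: z² = 33.61² − (x + 27.0)² − (y + 126.5)² with x = -9.001, y = -104.003, so z ≈ 17.308 ≈ 17.3 km.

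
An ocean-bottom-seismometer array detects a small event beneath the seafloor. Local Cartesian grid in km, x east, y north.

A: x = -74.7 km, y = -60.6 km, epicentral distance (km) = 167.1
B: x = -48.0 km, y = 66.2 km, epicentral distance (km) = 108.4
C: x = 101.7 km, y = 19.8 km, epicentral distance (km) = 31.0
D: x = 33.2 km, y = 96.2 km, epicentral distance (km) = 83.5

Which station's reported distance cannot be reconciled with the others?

Solve using three stations at a time. Using A, C, D (subtract circle equations pairwise → linear system) gives (x, y) ≈ (70.8, 21.6).
Distances from that point to each station vs reported:
  A: calculated 167.1 vs reported 167.1 → residual 0.0 km
  B: calculated 126.9 vs reported 108.4 → residual 18.5 km
  C: calculated 31.0 vs reported 31.0 → residual 0.0 km
  D: calculated 83.5 vs reported 83.5 → residual 0.0 km
A, C, D are mutually consistent (residuals ≈ 0); B is off by 18.5 km.

B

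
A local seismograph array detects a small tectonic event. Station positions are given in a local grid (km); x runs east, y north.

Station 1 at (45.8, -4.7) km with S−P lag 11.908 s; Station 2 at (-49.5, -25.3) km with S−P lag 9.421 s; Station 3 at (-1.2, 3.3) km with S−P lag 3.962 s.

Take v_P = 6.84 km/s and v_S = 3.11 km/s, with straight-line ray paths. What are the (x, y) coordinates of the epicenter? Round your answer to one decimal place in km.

Distance from S−P lag: d = Δt · v_P v_S / (v_P − v_S) = Δt · (6.84·3.11)/(6.84−3.11) ≈ 5.7031·Δt.
So d_Station 1 = 67.91, d_Station 2 = 53.73, d_Station 3 = 22.60 km.
Circle about each station: (x − 45.8)² + (y + 4.7)² = 67.91²; (x + 49.5)² + (y + 25.3)² = 53.73²; (x + 1.2)² + (y − 3.3)² = 22.60².
Subtracting pairs of circle equations eliminates x²+y² and gives linear equations (the radical axes):
-190.6 x − 41.2 y = 2695.47
-94.0 x + 16.0 y = 1993.61
Solving the 2×2 system: x ≈ -18.1, y ≈ 18.3 km.

(-18.1, 18.3)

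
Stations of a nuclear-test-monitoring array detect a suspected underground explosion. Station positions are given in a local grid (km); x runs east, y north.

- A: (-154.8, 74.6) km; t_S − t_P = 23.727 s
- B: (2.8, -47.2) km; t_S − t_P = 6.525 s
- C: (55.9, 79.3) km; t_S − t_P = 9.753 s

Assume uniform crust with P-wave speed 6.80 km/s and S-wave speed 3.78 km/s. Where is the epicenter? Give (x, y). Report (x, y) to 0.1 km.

Distance from S−P lag: d = Δt · v_P v_S / (v_P − v_S) = Δt · (6.80·3.78)/(6.80−3.78) ≈ 8.5113·Δt.
So d_A = 201.95, d_B = 55.54, d_C = 83.01 km.
Circle about each station: (x + 154.8)² + (y − 74.6)² = 201.95²; (x − 2.8)² + (y + 47.2)² = 55.54²; (x − 55.9)² + (y − 79.3)² = 83.01².
Subtracting the A equation from the B and C equations removes the quadratic terms:
315.2 x − 243.6 y = 10406.59
421.4 x + 9.4 y = 13778.24
Solving the 2×2 system: x ≈ 32.7, y ≈ -0.4 km.
Check against A (with the unrounded x, y): √((x + 154.8)²+(y − 74.6)²) = 201.95 ≈ 201.95 km. ✓

32.7 km east, -0.4 km north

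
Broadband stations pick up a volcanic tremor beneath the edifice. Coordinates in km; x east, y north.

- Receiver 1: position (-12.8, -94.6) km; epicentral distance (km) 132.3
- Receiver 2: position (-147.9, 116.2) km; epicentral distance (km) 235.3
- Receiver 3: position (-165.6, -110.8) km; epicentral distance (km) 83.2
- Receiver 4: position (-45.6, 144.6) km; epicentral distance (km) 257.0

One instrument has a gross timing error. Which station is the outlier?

Receiver 1

Solve using three stations at a time. Using Receiver 2, Receiver 3, Receiver 4 (subtract circle equations pairwise → linear system) gives (x, y) ≈ (-82.3, -109.8).
Distances from that point to each station vs reported:
  Receiver 1: calculated 71.1 vs reported 132.3 → residual 61.2 km
  Receiver 2: calculated 235.3 vs reported 235.3 → residual 0.0 km
  Receiver 3: calculated 83.3 vs reported 83.2 → residual 0.1 km
  Receiver 4: calculated 257.0 vs reported 257.0 → residual 0.0 km
Receiver 2, Receiver 3, Receiver 4 are mutually consistent (residuals ≈ 0); Receiver 1 is off by 61.2 km.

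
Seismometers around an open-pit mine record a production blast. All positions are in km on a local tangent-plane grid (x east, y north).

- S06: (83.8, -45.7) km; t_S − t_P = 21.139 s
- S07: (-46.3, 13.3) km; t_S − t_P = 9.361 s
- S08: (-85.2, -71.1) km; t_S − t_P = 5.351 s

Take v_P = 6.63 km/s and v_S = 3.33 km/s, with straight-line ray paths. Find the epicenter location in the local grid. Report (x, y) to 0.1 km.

Distance from S−P lag: d = Δt · v_P v_S / (v_P − v_S) = Δt · (6.63·3.33)/(6.63−3.33) ≈ 6.6903·Δt.
So d_S06 = 141.43, d_S07 = 62.63, d_S08 = 35.80 km.
Circle about each station: (x − 83.8)² + (y + 45.7)² = 141.43²; (x + 46.3)² + (y − 13.3)² = 62.63²; (x + 85.2)² + (y + 71.1)² = 35.80².
Subtracting the S06 equation from the S07 and S08 equations removes the quadratic terms:
-260.2 x + 118.0 y = 9289.58
-338.0 x − 50.8 y = 21924.12
Solving the 2×2 system: x ≈ -57.6, y ≈ -48.3 km.

-57.6 km east, -48.3 km north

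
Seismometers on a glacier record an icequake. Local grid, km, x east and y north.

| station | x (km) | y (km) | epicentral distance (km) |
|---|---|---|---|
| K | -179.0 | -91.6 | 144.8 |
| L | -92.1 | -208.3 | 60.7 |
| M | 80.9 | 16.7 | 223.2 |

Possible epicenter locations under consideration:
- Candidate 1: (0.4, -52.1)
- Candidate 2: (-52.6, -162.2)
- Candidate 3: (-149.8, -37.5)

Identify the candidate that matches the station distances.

Candidate 2

For each candidate, compare |candidate − station| to the reported distance:
Candidate 1: residuals K 38.9, L 120.8, M 117.3 → max 120.8 km
Candidate 2: residuals K 0.0, L 0.0, M 0.0 → max 0.0 km
Candidate 3: residuals K 83.3, L 119.6, M 13.8 → max 119.6 km
Only Candidate 2 has all residuals ≈ 0.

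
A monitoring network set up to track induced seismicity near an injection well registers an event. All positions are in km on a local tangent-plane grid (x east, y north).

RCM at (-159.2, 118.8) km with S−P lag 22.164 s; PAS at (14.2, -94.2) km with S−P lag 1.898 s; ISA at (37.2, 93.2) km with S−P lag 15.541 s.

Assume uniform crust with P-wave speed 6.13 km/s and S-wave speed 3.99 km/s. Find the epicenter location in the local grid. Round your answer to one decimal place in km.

Distance from S−P lag: d = Δt · v_P v_S / (v_P − v_S) = Δt · (6.13·3.99)/(6.13−3.99) ≈ 11.4293·Δt.
So d_RCM = 253.32, d_PAS = 21.69, d_ISA = 177.62 km.
Circle about each station: (x + 159.2)² + (y − 118.8)² = 253.32²; (x − 14.2)² + (y + 94.2)² = 21.69²; (x − 37.2)² + (y − 93.2)² = 177.62².
Subtracting the RCM equation from the PAS and ISA equations removes the quadratic terms:
346.8 x − 426.0 y = 33317.77
392.8 x − 51.2 y = 3234.16
Solving the 2×2 system: x ≈ -2.2, y ≈ -80.0 km.
Check against RCM (with the unrounded x, y): √((x + 159.2)²+(y − 118.8)²) = 253.32 ≈ 253.32 km. ✓

x ≈ -2.2 km, y ≈ -80.0 km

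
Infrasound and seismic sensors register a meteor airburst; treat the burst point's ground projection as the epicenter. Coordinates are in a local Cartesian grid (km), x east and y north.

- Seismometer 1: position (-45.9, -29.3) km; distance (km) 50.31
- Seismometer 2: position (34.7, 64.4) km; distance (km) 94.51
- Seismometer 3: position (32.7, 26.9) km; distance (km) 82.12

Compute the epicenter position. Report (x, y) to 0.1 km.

x ≈ -49.2 km, y ≈ 20.9 km

Circle about each station: (x + 45.9)² + (y + 29.3)² = 50.31²; (x − 34.7)² + (y − 64.4)² = 94.51²; (x − 32.7)² + (y − 26.9)² = 82.12².
Subtracting the Seismometer 1 equation from the Seismometer 2 and Seismometer 3 equations removes the quadratic terms:
161.2 x + 187.4 y = -4014.89
157.2 x + 112.4 y = -5385.00
Solving the 2×2 system: x ≈ -49.2, y ≈ 20.9 km.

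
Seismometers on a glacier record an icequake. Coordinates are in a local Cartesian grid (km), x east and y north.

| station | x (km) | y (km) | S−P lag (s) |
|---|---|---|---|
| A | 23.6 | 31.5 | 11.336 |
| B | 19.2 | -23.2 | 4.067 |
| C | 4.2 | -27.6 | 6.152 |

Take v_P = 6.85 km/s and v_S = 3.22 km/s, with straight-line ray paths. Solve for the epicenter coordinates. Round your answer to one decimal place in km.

x ≈ 40.8 km, y ≈ -35.2 km

Distance from S−P lag: d = Δt · v_P v_S / (v_P − v_S) = Δt · (6.85·3.22)/(6.85−3.22) ≈ 6.0763·Δt.
So d_A = 68.88, d_B = 24.71, d_C = 37.38 km.
Circle about each station: (x − 23.6)² + (y − 31.5)² = 68.88²; (x − 19.2)² + (y + 23.2)² = 24.71²; (x − 4.2)² + (y + 27.6)² = 37.38².
Subtracting pairs of circle equations eliminates x²+y² and gives linear equations (the radical axes):
-8.8 x − 109.4 y = 3491.54
-38.8 x − 118.2 y = 2577.38
Solving the 2×2 system: x ≈ 40.8, y ≈ -35.2 km.
Check against A (with the unrounded x, y): √((x − 23.6)²+(y − 31.5)²) = 68.88 ≈ 68.88 km. ✓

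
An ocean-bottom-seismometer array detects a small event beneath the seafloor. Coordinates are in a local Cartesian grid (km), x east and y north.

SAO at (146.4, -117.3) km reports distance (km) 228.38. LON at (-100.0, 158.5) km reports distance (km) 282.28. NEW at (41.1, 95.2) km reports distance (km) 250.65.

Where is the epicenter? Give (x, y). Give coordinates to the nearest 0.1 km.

Circle about each station: (x − 146.4)² + (y + 117.3)² = 228.38²; (x + 100.0)² + (y − 158.5)² = 282.28²; (x − 41.1)² + (y − 95.2)² = 250.65².
Subtracting the SAO equation from the LON and NEW equations removes the quadratic terms:
-492.8 x + 551.6 y = -27594.57
-210.6 x + 425.0 y = -35108.00
Solving the 2×2 system: x ≈ -81.9, y ≈ -123.2 km.
Check against SAO (with the unrounded x, y): √((x − 146.4)²+(y + 117.3)²) = 228.36 ≈ 228.38 km. ✓

-81.9 km east, -123.2 km north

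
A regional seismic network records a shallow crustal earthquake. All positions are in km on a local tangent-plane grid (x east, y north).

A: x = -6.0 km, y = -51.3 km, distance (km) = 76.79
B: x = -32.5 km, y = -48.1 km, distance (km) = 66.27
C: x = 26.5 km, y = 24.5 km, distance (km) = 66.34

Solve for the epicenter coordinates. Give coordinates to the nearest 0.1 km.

x ≈ -39.5 km, y ≈ 17.8 km

Circle about each station: (x + 6.0)² + (y + 51.3)² = 76.79²; (x + 32.5)² + (y + 48.1)² = 66.27²; (x − 26.5)² + (y − 24.5)² = 66.34².
Subtracting the A equation from the B and C equations removes the quadratic terms:
-53.0 x + 6.4 y = 2207.16
65.0 x + 151.6 y = 130.52
Solving the 2×2 system: x ≈ -39.5, y ≈ 17.8 km.
Check against A (with the unrounded x, y): √((x + 6.0)²+(y + 51.3)²) = 76.79 ≈ 76.79 km. ✓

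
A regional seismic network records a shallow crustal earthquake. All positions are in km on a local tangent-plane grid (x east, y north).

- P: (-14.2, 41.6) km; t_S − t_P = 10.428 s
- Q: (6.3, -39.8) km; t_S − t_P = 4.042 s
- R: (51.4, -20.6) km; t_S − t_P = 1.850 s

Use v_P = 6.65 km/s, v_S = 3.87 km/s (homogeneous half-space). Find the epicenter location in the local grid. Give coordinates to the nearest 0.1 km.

Distance from S−P lag: d = Δt · v_P v_S / (v_P − v_S) = Δt · (6.65·3.87)/(6.65−3.87) ≈ 9.2574·Δt.
So d_P = 96.54, d_Q = 37.42, d_R = 17.13 km.
Circle about each station: (x + 14.2)² + (y − 41.6)² = 96.54²; (x − 6.3)² + (y + 39.8)² = 37.42²; (x − 51.4)² + (y + 20.6)² = 17.13².
Subtracting pairs of circle equations eliminates x²+y² and gives linear equations (the radical axes):
41.0 x − 162.8 y = 7611.25
131.2 x − 124.4 y = 10160.65
Solving the 2×2 system: x ≈ 43.5, y ≈ -35.8 km.

(43.5, -35.8)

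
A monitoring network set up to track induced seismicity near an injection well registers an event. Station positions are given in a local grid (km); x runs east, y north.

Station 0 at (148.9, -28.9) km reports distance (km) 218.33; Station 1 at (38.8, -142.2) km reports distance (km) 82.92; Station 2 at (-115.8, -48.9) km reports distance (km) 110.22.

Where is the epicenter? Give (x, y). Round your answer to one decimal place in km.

Circle about each station: (x − 148.9)² + (y + 28.9)² = 218.33²; (x − 38.8)² + (y + 142.2)² = 82.92²; (x + 115.8)² + (y + 48.9)² = 110.22².
Subtracting pairs of circle equations eliminates x²+y² and gives linear equations (the radical axes):
-220.2 x − 226.6 y = 39512.12
-529.4 x − 40.0 y = 28313.97
Solving the 2×2 system: x ≈ -43.5, y ≈ -132.1 km.

(-43.5, -132.1)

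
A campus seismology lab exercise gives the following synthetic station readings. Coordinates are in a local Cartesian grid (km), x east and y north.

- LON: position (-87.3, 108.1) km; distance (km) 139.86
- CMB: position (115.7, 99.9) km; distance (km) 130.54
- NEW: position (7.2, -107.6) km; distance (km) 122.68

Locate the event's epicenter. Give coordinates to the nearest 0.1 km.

Circle about each station: (x + 87.3)² + (y − 108.1)² = 139.86²; (x − 115.7)² + (y − 99.9)² = 130.54²; (x − 7.2)² + (y + 107.6)² = 122.68².
Subtracting the LON equation from the CMB and NEW equations removes the quadratic terms:
406.0 x − 16.4 y = 6579.73
189.0 x − 431.4 y = -3166.86
Solving the 2×2 system: x ≈ 16.8, y ≈ 14.7 km.

x ≈ 16.8 km, y ≈ 14.7 km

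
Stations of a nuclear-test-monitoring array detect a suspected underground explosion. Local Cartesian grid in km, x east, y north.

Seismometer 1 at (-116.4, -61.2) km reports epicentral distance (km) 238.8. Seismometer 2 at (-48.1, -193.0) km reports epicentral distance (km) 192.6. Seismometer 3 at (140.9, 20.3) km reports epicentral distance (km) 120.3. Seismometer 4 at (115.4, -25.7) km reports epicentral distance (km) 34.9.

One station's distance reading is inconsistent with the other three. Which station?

Seismometer 4

Solve using three stations at a time. Using Seismometer 1, Seismometer 2, Seismometer 3 (subtract circle equations pairwise → linear system) gives (x, y) ≈ (119.5, -98.1).
Distances from that point to each station vs reported:
  Seismometer 1: calculated 238.8 vs reported 238.8 → residual 0.0 km
  Seismometer 2: calculated 192.6 vs reported 192.6 → residual 0.0 km
  Seismometer 3: calculated 120.3 vs reported 120.3 → residual 0.0 km
  Seismometer 4: calculated 72.6 vs reported 34.9 → residual 37.7 km
Seismometer 1, Seismometer 2, Seismometer 3 are mutually consistent (residuals ≈ 0); Seismometer 4 is off by 37.7 km.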